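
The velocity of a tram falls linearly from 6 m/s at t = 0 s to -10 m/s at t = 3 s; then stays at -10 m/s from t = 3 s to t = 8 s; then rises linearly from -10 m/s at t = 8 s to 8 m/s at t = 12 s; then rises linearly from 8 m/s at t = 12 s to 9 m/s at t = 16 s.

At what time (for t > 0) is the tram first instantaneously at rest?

t = 1.125 s

v changes sign on 0–3 s (from 6 to -10); the graph is linear there, so v = 0 at t = 0 + (-6)·(3 − 0)/(-10 − 6) = 1.125 s.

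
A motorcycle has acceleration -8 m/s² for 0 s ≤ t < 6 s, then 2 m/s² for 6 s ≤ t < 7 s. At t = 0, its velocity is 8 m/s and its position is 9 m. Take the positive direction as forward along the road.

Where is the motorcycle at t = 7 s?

On each constant-a segment, Δv = aΔt and Δx = v₀Δt + ½aΔt²; chain segment to segment.
0–6 s: v starts 8 m/s; Δx = 8·6 + ½·-8·6² = -96 m; v ends -40 m/s.
6–7 s: v starts -40 m/s; Δx = -40·1 + ½·2·1² = -39 m; v ends -38 m/s.
x(7) = 9 + Σ Δx = -126 m.

-126 m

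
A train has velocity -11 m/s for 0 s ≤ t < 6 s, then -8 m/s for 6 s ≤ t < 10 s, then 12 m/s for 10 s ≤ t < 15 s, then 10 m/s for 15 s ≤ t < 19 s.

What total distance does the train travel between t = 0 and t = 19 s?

198 m

Total distance travelled is ∫|v| dt — sum the magnitudes of each area piece.
0–6 s: |-11| × 6 = 66 m
6–10 s: |-8| × 4 = 32 m
10–15 s: |12| × 5 = 60 m
15–19 s: |10| × 4 = 40 m
Total distance = 198 m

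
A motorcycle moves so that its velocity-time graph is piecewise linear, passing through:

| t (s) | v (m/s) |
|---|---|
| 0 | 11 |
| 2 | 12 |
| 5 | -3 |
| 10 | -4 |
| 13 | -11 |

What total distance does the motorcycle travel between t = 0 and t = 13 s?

Total distance travelled is ∫|v| dt — sum the magnitudes of each area piece.
0–2 s: |½(11 + 12)(2)| = 23 m
2–5 s: v = 0 at t = 4.4 s; triangle areas 14.4 + 0.9 = 15.3 m
5–10 s: |½(-3 + -4)(5)| = 17.5 m
10–13 s: |½(-4 + -11)(3)| = 22.5 m
Total distance = 78.3 m

78.3 m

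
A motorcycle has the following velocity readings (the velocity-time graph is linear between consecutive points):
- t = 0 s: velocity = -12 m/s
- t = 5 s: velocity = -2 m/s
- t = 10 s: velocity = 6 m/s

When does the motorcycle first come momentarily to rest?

v changes sign on 5–10 s (from -2 to 6); the graph is linear there, so v = 0 at t = 5 + (2)·(10 − 5)/(6 − -2) = 6.25 s.

t = 6.25 s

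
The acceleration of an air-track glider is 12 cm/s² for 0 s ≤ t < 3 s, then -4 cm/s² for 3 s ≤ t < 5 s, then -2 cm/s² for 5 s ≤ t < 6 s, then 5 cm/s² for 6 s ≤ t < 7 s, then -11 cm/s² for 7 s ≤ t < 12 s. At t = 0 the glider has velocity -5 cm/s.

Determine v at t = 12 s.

-29 cm/s

Δv equals the area under the a-t graph; then v = v₀ + Δv.
0–3 s: 12 × 3 = 36 cm/s
3–5 s: -4 × 2 = -8 cm/s
5–6 s: -2 × 1 = -2 cm/s
6–7 s: 5 × 1 = 5 cm/s
7–12 s: -11 × 5 = -55 cm/s
Δv = -24 cm/s, so v(12) = -5 + (-24) = -29 cm/s.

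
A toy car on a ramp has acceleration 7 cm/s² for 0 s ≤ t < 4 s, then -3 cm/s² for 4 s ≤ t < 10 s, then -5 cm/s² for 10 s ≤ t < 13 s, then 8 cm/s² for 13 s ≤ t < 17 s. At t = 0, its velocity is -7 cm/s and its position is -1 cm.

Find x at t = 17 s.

101.5 cm

On each constant-a segment, Δv = aΔt and Δx = v₀Δt + ½aΔt²; chain segment to segment.
0–4 s: v starts -7 cm/s; Δx = -7·4 + ½·7·4² = 28 cm; v ends 21 cm/s.
4–10 s: v starts 21 cm/s; Δx = 21·6 + ½·-3·6² = 72 cm; v ends 3 cm/s.
10–13 s: v starts 3 cm/s; Δx = 3·3 + ½·-5·3² = -13.5 cm; v ends -12 cm/s.
13–17 s: v starts -12 cm/s; Δx = -12·4 + ½·8·4² = 16 cm; v ends 20 cm/s.
x(17) = -1 + Σ Δx = 101.5 cm.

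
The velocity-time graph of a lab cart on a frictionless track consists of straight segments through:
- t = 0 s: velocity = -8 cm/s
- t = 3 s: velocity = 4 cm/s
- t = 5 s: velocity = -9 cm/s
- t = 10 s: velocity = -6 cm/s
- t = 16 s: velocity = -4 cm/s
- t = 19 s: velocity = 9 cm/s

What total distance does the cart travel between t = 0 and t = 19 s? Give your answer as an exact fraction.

Total distance travelled is ∫|v| dt — sum the magnitudes of each area piece.
0–3 s: v = 0 at t = 2 s; triangle areas 8 + 2 = 10 cm
3–5 s: v = 0 at t = 47/13 s; triangle areas 16/13 + 81/13 = 97/13 cm
5–10 s: |½(-9 + -6)(5)| = 37.5 cm
10–16 s: |½(-6 + -4)(6)| = 30 cm
16–19 s: v = 0 at t = 220/13 s; triangle areas 24/13 + 243/26 = 291/26 cm
Total distance = 1250/13 cm

1250/13 cm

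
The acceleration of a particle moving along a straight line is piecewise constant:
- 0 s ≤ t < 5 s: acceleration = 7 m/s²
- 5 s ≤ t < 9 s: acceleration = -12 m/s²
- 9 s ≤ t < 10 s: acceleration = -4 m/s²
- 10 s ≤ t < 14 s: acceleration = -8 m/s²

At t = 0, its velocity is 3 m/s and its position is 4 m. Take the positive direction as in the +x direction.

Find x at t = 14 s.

30.5 m

On each constant-a segment, Δv = aΔt and Δx = v₀Δt + ½aΔt²; chain segment to segment.
0–5 s: v starts 3 m/s; Δx = 3·5 + ½·7·5² = 102.5 m; v ends 38 m/s.
5–9 s: v starts 38 m/s; Δx = 38·4 + ½·-12·4² = 56 m; v ends -10 m/s.
9–10 s: v starts -10 m/s; Δx = -10·1 + ½·-4·1² = -12 m; v ends -14 m/s.
10–14 s: v starts -14 m/s; Δx = -14·4 + ½·-8·4² = -120 m; v ends -46 m/s.
x(14) = 4 + Σ Δx = 30.5 m.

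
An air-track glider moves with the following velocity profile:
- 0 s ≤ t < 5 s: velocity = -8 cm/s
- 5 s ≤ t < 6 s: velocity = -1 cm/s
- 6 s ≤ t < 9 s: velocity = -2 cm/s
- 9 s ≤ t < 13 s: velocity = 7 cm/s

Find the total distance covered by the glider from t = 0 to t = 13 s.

75 cm

Total distance travelled is ∫|v| dt — sum the magnitudes of each area piece.
0–5 s: |-8| × 5 = 40 cm
5–6 s: |-1| × 1 = 1 cm
6–9 s: |-2| × 3 = 6 cm
9–13 s: |7| × 4 = 28 cm
Total distance = 75 cm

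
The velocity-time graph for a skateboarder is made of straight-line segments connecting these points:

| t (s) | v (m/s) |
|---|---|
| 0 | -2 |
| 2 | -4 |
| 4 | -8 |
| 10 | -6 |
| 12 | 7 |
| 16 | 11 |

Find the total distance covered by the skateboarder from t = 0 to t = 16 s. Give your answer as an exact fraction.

Distance (not displacement) is the total path length: add the absolute areas under v-t.
0–2 s: |½(-2 + -4)(2)| = 6 m
2–4 s: |½(-4 + -8)(2)| = 12 m
4–10 s: |½(-8 + -6)(6)| = 42 m
10–12 s: v = 0 at t = 142/13 s; triangle areas 36/13 + 49/13 = 85/13 m
12–16 s: |½(7 + 11)(4)| = 36 m
Total distance = 1333/13 m

1333/13 m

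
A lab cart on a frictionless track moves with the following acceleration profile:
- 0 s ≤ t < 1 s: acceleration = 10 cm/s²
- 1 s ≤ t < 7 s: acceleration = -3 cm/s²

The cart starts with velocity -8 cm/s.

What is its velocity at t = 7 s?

Δv equals the area under the a-t graph; then v = v₀ + Δv.
0–1 s: 10 × 1 = 10 cm/s
1–7 s: -3 × 6 = -18 cm/s
Δv = -8 cm/s, so v(7) = -8 + (-8) = -16 cm/s.

-16 cm/s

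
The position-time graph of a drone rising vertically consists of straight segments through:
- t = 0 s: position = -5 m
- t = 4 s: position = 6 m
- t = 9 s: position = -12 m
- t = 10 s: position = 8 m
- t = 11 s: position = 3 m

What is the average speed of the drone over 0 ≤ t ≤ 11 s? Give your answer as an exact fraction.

54/11 m/s

Average speed = (total path length)/(elapsed time); on a piecewise-linear x-t graph the path length is Σ|Δx|.
0–4 s: |Δx| = |6 − -5| = 11 m
4–9 s: |Δx| = |-12 − 6| = 18 m
9–10 s: |Δx| = |8 − -12| = 20 m
10–11 s: |Δx| = |3 − 8| = 5 m
Total path = 54 m; average speed = 54/11 = 54/11 m/s.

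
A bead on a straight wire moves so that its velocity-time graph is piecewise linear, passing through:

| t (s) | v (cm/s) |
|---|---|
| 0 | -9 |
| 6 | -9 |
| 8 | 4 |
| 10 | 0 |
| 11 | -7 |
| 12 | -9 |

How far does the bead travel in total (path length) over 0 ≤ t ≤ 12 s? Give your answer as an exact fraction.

2001/26 cm

Total distance travelled is ∫|v| dt — sum the magnitudes of each area piece.
0–6 s: |-9| × 6 = 54 cm
6–8 s: v = 0 at t = 96/13 s; triangle areas 81/13 + 16/13 = 97/13 cm
8–10 s: |½(4 + 0)(2)| = 4 cm
10–11 s: |½(0 + -7)(1)| = 3.5 cm
11–12 s: |½(-7 + -9)(1)| = 8 cm
Total distance = 2001/26 cm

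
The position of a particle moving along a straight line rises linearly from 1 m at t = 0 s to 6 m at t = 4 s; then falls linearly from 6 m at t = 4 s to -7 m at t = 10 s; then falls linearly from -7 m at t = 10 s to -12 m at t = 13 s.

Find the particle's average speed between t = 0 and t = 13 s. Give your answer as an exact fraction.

Average speed = (total path length)/(elapsed time); on a piecewise-linear x-t graph the path length is Σ|Δx|.
0–4 s: |Δx| = |6 − 1| = 5 m
4–10 s: |Δx| = |-7 − 6| = 13 m
10–13 s: |Δx| = |-12 − -7| = 5 m
Total path = 23 m; average speed = 23/13 = 23/13 m/s.

23/13 m/s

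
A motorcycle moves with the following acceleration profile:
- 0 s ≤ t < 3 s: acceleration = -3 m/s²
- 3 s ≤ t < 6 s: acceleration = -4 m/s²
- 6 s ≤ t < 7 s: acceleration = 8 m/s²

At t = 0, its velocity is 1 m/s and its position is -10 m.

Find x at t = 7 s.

-78.5 m

On each constant-a segment, Δv = aΔt and Δx = v₀Δt + ½aΔt²; chain segment to segment.
0–3 s: v starts 1 m/s; Δx = 1·3 + ½·-3·3² = -10.5 m; v ends -8 m/s.
3–6 s: v starts -8 m/s; Δx = -8·3 + ½·-4·3² = -42 m; v ends -20 m/s.
6–7 s: v starts -20 m/s; Δx = -20·1 + ½·8·1² = -16 m; v ends -12 m/s.
x(7) = -10 + Σ Δx = -78.5 m.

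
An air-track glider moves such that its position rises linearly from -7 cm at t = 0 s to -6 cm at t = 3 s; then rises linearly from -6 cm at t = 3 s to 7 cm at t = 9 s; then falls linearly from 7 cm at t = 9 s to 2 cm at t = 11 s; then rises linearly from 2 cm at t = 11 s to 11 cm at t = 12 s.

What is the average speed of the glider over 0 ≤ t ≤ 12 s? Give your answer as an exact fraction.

Average speed = (total path length)/(elapsed time); on a piecewise-linear x-t graph the path length is Σ|Δx|.
0–3 s: |Δx| = |-6 − -7| = 1 cm
3–9 s: |Δx| = |7 − -6| = 13 cm
9–11 s: |Δx| = |2 − 7| = 5 cm
11–12 s: |Δx| = |11 − 2| = 9 cm
Total path = 28 cm; average speed = 28/12 = 7/3 cm/s.

7/3 cm/s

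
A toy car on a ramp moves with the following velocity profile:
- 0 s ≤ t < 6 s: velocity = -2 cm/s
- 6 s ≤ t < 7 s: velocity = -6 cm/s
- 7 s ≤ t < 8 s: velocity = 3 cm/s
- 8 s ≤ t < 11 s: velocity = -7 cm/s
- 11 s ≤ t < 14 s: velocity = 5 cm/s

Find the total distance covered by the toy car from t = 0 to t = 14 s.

57 cm

Distance (not displacement) is the total path length: add the absolute areas under v-t.
0–6 s: |-2| × 6 = 12 cm
6–7 s: |-6| × 1 = 6 cm
7–8 s: |3| × 1 = 3 cm
8–11 s: |-7| × 3 = 21 cm
11–14 s: |5| × 3 = 15 cm
Total distance = 57 cm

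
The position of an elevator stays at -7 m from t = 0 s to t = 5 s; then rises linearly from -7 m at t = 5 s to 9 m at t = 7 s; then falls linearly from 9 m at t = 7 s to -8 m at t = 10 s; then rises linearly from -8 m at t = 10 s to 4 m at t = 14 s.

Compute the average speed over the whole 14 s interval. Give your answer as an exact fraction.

45/14 m/s

Average speed = (total path length)/(elapsed time); on a piecewise-linear x-t graph the path length is Σ|Δx|.
0–5 s: |Δx| = |-7 − -7| = 0 m
5–7 s: |Δx| = |9 − -7| = 16 m
7–10 s: |Δx| = |-8 − 9| = 17 m
10–14 s: |Δx| = |4 − -8| = 12 m
Total path = 45 m; average speed = 45/14 = 45/14 m/s.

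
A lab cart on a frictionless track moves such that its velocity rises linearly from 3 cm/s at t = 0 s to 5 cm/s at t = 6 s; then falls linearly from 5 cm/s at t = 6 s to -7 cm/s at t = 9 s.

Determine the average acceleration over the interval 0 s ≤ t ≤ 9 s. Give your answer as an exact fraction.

-10/9 cm/s²

Average acceleration = Δv/Δt = (-7 − 3)/(9 − 0) = -10/9 cm/s².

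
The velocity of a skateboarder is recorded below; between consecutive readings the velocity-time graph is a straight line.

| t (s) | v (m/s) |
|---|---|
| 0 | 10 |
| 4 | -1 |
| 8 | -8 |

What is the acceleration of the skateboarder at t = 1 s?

Acceleration is the slope of the v-t graph on 0–4 s: (-1 − 10)/(4 − 0) = -2.75 m/s².

-2.75 m/s²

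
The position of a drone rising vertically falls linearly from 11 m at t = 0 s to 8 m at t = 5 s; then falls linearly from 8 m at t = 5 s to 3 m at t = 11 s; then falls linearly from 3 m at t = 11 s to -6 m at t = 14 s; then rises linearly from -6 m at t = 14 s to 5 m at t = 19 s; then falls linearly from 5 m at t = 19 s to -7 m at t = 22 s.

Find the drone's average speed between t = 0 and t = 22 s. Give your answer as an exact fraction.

Average speed = (total path length)/(elapsed time); on a piecewise-linear x-t graph the path length is Σ|Δx|.
0–5 s: |Δx| = |8 − 11| = 3 m
5–11 s: |Δx| = |3 − 8| = 5 m
11–14 s: |Δx| = |-6 − 3| = 9 m
14–19 s: |Δx| = |5 − -6| = 11 m
19–22 s: |Δx| = |-7 − 5| = 12 m
Total path = 40 m; average speed = 40/22 = 20/11 m/s.

20/11 m/s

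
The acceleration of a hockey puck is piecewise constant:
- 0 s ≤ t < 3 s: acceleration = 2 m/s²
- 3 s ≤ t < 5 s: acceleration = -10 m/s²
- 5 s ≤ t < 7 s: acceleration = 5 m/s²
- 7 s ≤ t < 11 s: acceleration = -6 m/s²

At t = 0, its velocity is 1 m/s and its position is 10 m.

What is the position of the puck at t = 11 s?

On each constant-a segment, Δv = aΔt and Δx = v₀Δt + ½aΔt²; chain segment to segment.
0–3 s: v starts 1 m/s; Δx = 1·3 + ½·2·3² = 12 m; v ends 7 m/s.
3–5 s: v starts 7 m/s; Δx = 7·2 + ½·-10·2² = -6 m; v ends -13 m/s.
5–7 s: v starts -13 m/s; Δx = -13·2 + ½·5·2² = -16 m; v ends -3 m/s.
7–11 s: v starts -3 m/s; Δx = -3·4 + ½·-6·4² = -60 m; v ends -27 m/s.
x(11) = 10 + Σ Δx = -60 m.

-60 m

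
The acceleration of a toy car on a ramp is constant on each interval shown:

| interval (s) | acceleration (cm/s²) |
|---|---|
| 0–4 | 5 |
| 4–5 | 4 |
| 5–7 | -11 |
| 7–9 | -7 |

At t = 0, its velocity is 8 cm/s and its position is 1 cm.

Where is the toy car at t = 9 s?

151 cm

On each constant-a segment, Δv = aΔt and Δx = v₀Δt + ½aΔt²; chain segment to segment.
0–4 s: v starts 8 cm/s; Δx = 8·4 + ½·5·4² = 72 cm; v ends 28 cm/s.
4–5 s: v starts 28 cm/s; Δx = 28·1 + ½·4·1² = 30 cm; v ends 32 cm/s.
5–7 s: v starts 32 cm/s; Δx = 32·2 + ½·-11·2² = 42 cm; v ends 10 cm/s.
7–9 s: v starts 10 cm/s; Δx = 10·2 + ½·-7·2² = 6 cm; v ends -4 cm/s.
x(9) = 1 + Σ Δx = 151 cm.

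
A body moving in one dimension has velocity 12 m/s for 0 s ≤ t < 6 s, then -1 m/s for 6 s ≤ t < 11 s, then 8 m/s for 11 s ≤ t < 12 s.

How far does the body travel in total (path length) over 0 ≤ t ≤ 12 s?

85 m

Total distance travelled is ∫|v| dt — sum the magnitudes of each area piece.
0–6 s: |12| × 6 = 72 m
6–11 s: |-1| × 5 = 5 m
11–12 s: |8| × 1 = 8 m
Total distance = 85 m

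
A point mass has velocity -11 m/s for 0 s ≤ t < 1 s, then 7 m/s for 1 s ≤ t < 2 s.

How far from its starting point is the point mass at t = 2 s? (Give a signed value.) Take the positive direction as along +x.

Displacement is the signed area under the v-t curve.
0–1 s: -11 × 1 = -11 m
1–2 s: 7 × 1 = 7 m
Net displacement = -4 m

-4 m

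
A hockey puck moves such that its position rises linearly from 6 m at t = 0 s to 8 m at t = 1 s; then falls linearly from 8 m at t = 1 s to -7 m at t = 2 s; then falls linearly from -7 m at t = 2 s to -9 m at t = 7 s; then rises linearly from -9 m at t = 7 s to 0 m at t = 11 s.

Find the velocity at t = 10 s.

Velocity is the slope of the x-t graph on 7–11 s: (0 − -9)/(11 − 7) = 2.25 m/s.

2.25 m/s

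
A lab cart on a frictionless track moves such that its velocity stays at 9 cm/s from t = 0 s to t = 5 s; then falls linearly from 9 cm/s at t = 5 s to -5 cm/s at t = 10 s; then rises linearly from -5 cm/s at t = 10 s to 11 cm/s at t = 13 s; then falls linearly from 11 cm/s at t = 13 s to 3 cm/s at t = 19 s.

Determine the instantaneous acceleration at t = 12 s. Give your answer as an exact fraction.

16/3 cm/s²

Acceleration is the slope of the v-t graph on 10–13 s: (11 − -5)/(13 − 10) = 16/3 cm/s².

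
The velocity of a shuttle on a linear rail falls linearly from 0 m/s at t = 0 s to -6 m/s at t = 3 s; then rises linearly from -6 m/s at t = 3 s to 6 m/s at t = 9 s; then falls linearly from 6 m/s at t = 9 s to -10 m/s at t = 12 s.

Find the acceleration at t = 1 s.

-2 m/s²

Acceleration is the slope of the v-t graph on 0–3 s: (-6 − 0)/(3 − 0) = -2 m/s².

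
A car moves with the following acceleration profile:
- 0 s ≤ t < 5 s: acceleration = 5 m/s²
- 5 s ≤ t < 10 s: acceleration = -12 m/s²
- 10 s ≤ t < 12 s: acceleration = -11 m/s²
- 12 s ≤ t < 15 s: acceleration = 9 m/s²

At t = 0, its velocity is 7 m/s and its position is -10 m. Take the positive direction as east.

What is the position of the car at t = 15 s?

-90 m

On each constant-a segment, Δv = aΔt and Δx = v₀Δt + ½aΔt²; chain segment to segment.
0–5 s: v starts 7 m/s; Δx = 7·5 + ½·5·5² = 97.5 m; v ends 32 m/s.
5–10 s: v starts 32 m/s; Δx = 32·5 + ½·-12·5² = 10 m; v ends -28 m/s.
10–12 s: v starts -28 m/s; Δx = -28·2 + ½·-11·2² = -78 m; v ends -50 m/s.
12–15 s: v starts -50 m/s; Δx = -50·3 + ½·9·3² = -109.5 m; v ends -23 m/s.
x(15) = -10 + Σ Δx = -90 m.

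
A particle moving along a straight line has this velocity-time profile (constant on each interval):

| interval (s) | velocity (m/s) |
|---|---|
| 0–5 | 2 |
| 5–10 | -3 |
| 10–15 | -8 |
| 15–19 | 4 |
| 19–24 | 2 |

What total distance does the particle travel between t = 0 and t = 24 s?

Distance (not displacement) is the total path length: add the absolute areas under v-t.
0–5 s: |2| × 5 = 10 m
5–10 s: |-3| × 5 = 15 m
10–15 s: |-8| × 5 = 40 m
15–19 s: |4| × 4 = 16 m
19–24 s: |2| × 5 = 10 m
Total distance = 91 m

91 m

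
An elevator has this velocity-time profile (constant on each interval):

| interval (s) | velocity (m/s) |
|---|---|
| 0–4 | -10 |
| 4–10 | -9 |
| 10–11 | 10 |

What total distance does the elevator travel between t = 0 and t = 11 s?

104 m

Total distance travelled is ∫|v| dt — sum the magnitudes of each area piece.
0–4 s: |-10| × 4 = 40 m
4–10 s: |-9| × 6 = 54 m
10–11 s: |10| × 1 = 10 m
Total distance = 104 m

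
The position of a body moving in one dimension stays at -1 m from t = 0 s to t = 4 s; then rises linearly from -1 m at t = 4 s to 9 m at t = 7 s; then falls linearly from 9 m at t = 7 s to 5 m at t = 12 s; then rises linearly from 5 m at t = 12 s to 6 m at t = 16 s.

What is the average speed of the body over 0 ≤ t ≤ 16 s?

0.9375 m/s

Average speed = (total path length)/(elapsed time); on a piecewise-linear x-t graph the path length is Σ|Δx|.
0–4 s: |Δx| = |-1 − -1| = 0 m
4–7 s: |Δx| = |9 − -1| = 10 m
7–12 s: |Δx| = |5 − 9| = 4 m
12–16 s: |Δx| = |6 − 5| = 1 m
Total path = 15 m; average speed = 15/16 = 0.9375 m/s.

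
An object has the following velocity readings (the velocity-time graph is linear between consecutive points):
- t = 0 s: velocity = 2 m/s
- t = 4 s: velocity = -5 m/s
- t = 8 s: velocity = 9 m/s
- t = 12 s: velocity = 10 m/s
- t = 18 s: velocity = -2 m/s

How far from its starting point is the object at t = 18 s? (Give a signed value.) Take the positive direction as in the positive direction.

64 m

Displacement is the signed area under the v-t curve.
0–4 s: ½(2 + -5)(4) = -6 m
4–8 s: ½(-5 + 9)(4) = 8 m
8–12 s: ½(9 + 10)(4) = 38 m
12–18 s: ½(10 + -2)(6) = 24 m
Net displacement = 64 m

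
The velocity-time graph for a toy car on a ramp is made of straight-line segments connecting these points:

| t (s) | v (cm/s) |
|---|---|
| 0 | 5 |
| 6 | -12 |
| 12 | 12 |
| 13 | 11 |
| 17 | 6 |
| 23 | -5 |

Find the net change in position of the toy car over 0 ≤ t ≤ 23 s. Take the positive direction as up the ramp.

Displacement is the signed area under the v-t curve.
0–6 s: ½(5 + -12)(6) = -21 cm
6–12 s: ½(-12 + 12)(6) = 0 cm
12–13 s: ½(12 + 11)(1) = 11.5 cm
13–17 s: ½(11 + 6)(4) = 34 cm
17–23 s: ½(6 + -5)(6) = 3 cm
Net displacement = 27.5 cm

27.5 cm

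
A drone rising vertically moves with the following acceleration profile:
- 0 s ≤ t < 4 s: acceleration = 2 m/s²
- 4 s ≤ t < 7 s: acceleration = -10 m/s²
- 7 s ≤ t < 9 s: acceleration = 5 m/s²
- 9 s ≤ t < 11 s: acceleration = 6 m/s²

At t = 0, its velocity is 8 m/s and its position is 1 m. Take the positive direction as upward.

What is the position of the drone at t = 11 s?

On each constant-a segment, Δv = aΔt and Δx = v₀Δt + ½aΔt²; chain segment to segment.
0–4 s: v starts 8 m/s; Δx = 8·4 + ½·2·4² = 48 m; v ends 16 m/s.
4–7 s: v starts 16 m/s; Δx = 16·3 + ½·-10·3² = 3 m; v ends -14 m/s.
7–9 s: v starts -14 m/s; Δx = -14·2 + ½·5·2² = -18 m; v ends -4 m/s.
9–11 s: v starts -4 m/s; Δx = -4·2 + ½·6·2² = 4 m; v ends 8 m/s.
x(11) = 1 + Σ Δx = 38 m.

38 m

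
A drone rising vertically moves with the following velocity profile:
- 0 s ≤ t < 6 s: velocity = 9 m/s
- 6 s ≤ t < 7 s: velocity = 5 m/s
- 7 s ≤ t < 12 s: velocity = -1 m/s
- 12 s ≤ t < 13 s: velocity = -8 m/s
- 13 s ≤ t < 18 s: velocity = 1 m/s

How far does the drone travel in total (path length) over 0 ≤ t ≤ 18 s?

Distance (not displacement) is the total path length: add the absolute areas under v-t.
0–6 s: |9| × 6 = 54 m
6–7 s: |5| × 1 = 5 m
7–12 s: |-1| × 5 = 5 m
12–13 s: |-8| × 1 = 8 m
13–18 s: |1| × 5 = 5 m
Total distance = 77 m

77 m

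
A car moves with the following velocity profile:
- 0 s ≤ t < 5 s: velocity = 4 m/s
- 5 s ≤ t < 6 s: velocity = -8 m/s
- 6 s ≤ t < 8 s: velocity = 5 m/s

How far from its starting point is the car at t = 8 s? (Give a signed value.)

22 m

Net displacement equals the area under the velocity-time graph (areas below the axis count negative).
0–5 s: 4 × 5 = 20 m
5–6 s: -8 × 1 = -8 m
6–8 s: 5 × 2 = 10 m
Net displacement = 22 m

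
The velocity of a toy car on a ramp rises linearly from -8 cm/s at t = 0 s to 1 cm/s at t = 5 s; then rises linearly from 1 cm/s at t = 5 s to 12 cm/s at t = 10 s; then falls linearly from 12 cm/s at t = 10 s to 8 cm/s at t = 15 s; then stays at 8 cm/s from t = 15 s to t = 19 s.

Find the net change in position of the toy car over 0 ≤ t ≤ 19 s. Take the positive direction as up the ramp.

97 cm

Net displacement equals the area under the velocity-time graph (areas below the axis count negative).
0–5 s: ½(-8 + 1)(5) = -17.5 cm
5–10 s: ½(1 + 12)(5) = 32.5 cm
10–15 s: ½(12 + 8)(5) = 50 cm
15–19 s: 8 × 4 = 32 cm
Net displacement = 97 cm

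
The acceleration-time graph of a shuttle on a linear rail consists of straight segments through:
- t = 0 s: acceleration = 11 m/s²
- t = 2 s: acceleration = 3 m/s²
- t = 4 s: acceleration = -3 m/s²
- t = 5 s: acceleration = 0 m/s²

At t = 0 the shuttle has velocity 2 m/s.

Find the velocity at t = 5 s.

Δv equals the area under the a-t graph; then v = v₀ + Δv.
0–2 s: ½(11 + 3)(2) = 14 m/s
2–4 s: ½(3 + -3)(2) = 0 m/s
4–5 s: ½(-3 + 0)(1) = -1.5 m/s
Δv = 12.5 m/s, so v(5) = 2 + (12.5) = 14.5 m/s.

14.5 m/s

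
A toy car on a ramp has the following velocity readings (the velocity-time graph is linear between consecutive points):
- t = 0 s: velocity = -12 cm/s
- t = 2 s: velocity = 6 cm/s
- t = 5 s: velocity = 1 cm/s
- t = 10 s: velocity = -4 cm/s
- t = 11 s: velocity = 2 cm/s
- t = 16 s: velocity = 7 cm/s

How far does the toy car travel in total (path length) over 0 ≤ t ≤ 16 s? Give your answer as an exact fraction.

Distance (not displacement) is the total path length: add the absolute areas under v-t.
0–2 s: v = 0 at t = 4/3 s; triangle areas 8 + 2 = 10 cm
2–5 s: |½(6 + 1)(3)| = 10.5 cm
5–10 s: v = 0 at t = 6 s; triangle areas 0.5 + 8 = 8.5 cm
10–11 s: v = 0 at t = 32/3 s; triangle areas 4/3 + 1/3 = 5/3 cm
11–16 s: |½(2 + 7)(5)| = 22.5 cm
Total distance = 319/6 cm

319/6 cm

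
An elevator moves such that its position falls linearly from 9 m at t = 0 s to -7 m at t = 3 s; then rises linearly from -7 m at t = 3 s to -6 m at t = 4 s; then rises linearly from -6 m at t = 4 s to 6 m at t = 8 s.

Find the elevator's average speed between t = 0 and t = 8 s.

3.625 m/s

Average speed = (total path length)/(elapsed time); on a piecewise-linear x-t graph the path length is Σ|Δx|.
0–3 s: |Δx| = |-7 − 9| = 16 m
3–4 s: |Δx| = |-6 − -7| = 1 m
4–8 s: |Δx| = |6 − -6| = 12 m
Total path = 29 m; average speed = 29/8 = 3.625 m/s.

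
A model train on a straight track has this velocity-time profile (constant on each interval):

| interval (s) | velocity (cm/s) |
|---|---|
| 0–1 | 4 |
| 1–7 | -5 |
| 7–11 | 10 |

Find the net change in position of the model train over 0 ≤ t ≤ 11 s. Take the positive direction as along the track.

Displacement is the signed area under the v-t curve.
0–1 s: 4 × 1 = 4 cm
1–7 s: -5 × 6 = -30 cm
7–11 s: 10 × 4 = 40 cm
Net displacement = 14 cm

14 cm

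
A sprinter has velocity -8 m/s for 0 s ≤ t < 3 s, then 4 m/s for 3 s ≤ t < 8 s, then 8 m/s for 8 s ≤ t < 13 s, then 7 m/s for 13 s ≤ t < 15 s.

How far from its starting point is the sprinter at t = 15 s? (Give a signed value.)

50 m

Displacement is the signed area under the v-t curve.
0–3 s: -8 × 3 = -24 m
3–8 s: 4 × 5 = 20 m
8–13 s: 8 × 5 = 40 m
13–15 s: 7 × 2 = 14 m
Net displacement = 50 m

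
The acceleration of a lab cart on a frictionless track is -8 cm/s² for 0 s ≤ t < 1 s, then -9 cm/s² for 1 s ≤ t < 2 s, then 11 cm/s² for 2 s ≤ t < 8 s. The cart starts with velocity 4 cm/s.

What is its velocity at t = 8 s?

53 cm/s

Δv equals the area under the a-t graph; then v = v₀ + Δv.
0–1 s: -8 × 1 = -8 cm/s
1–2 s: -9 × 1 = -9 cm/s
2–8 s: 11 × 6 = 66 cm/s
Δv = 49 cm/s, so v(8) = 4 + (49) = 53 cm/s.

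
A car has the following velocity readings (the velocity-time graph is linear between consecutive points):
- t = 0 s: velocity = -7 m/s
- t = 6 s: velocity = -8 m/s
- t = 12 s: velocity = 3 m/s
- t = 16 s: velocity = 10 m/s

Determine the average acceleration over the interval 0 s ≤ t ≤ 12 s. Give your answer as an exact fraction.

5/6 m/s²

Average acceleration = Δv/Δt = (3 − -7)/(12 − 0) = 5/6 m/s².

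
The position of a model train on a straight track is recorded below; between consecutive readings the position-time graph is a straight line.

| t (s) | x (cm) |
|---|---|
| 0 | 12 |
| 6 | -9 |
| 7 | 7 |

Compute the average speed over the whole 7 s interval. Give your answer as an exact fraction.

37/7 cm/s

Average speed = (total path length)/(elapsed time); on a piecewise-linear x-t graph the path length is Σ|Δx|.
0–6 s: |Δx| = |-9 − 12| = 21 cm
6–7 s: |Δx| = |7 − -9| = 16 cm
Total path = 37 cm; average speed = 37/7 = 37/7 cm/s.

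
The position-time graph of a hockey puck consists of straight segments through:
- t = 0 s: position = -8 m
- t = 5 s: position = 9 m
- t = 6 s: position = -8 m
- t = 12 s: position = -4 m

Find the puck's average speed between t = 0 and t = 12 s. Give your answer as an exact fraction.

Average speed = (total path length)/(elapsed time); on a piecewise-linear x-t graph the path length is Σ|Δx|.
0–5 s: |Δx| = |9 − -8| = 17 m
5–6 s: |Δx| = |-8 − 9| = 17 m
6–12 s: |Δx| = |-4 − -8| = 4 m
Total path = 38 m; average speed = 38/12 = 19/6 m/s.

19/6 m/s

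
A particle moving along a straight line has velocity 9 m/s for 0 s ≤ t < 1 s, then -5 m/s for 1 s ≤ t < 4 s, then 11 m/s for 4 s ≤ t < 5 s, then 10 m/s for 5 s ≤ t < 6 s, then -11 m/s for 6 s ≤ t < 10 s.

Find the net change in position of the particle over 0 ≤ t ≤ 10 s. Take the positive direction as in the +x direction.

Displacement is the signed area under the v-t curve.
0–1 s: 9 × 1 = 9 m
1–4 s: -5 × 3 = -15 m
4–5 s: 11 × 1 = 11 m
5–6 s: 10 × 1 = 10 m
6–10 s: -11 × 4 = -44 m
Net displacement = -29 m

-29 m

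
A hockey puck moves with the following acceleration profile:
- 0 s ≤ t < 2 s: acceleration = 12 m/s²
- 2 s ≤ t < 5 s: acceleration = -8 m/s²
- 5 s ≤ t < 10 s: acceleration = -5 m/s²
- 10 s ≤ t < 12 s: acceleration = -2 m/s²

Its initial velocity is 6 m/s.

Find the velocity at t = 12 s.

-23 m/s

Δv equals the area under the a-t graph; then v = v₀ + Δv.
0–2 s: 12 × 2 = 24 m/s
2–5 s: -8 × 3 = -24 m/s
5–10 s: -5 × 5 = -25 m/s
10–12 s: -2 × 2 = -4 m/s
Δv = -29 m/s, so v(12) = 6 + (-29) = -23 m/s.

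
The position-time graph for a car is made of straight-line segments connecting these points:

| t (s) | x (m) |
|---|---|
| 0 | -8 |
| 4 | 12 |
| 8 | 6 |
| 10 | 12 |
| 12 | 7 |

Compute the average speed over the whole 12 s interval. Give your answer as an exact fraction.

Average speed = (total path length)/(elapsed time); on a piecewise-linear x-t graph the path length is Σ|Δx|.
0–4 s: |Δx| = |12 − -8| = 20 m
4–8 s: |Δx| = |6 − 12| = 6 m
8–10 s: |Δx| = |12 − 6| = 6 m
10–12 s: |Δx| = |7 − 12| = 5 m
Total path = 37 m; average speed = 37/12 = 37/12 m/s.

37/12 m/s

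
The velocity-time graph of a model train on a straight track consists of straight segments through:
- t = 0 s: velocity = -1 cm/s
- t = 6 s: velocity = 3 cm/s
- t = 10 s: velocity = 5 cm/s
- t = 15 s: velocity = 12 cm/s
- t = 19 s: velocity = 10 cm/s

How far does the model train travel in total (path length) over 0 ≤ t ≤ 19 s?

110 cm

Distance (not displacement) is the total path length: add the absolute areas under v-t.
0–6 s: v = 0 at t = 1.5 s; triangle areas 0.75 + 6.75 = 7.5 cm
6–10 s: |½(3 + 5)(4)| = 16 cm
10–15 s: |½(5 + 12)(5)| = 42.5 cm
15–19 s: |½(12 + 10)(4)| = 44 cm
Total distance = 110 cm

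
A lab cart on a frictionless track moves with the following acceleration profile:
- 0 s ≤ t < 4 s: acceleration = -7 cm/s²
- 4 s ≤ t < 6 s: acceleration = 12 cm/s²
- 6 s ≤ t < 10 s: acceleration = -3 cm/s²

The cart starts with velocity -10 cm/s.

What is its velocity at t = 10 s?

Δv equals the area under the a-t graph; then v = v₀ + Δv.
0–4 s: -7 × 4 = -28 cm/s
4–6 s: 12 × 2 = 24 cm/s
6–10 s: -3 × 4 = -12 cm/s
Δv = -16 cm/s, so v(10) = -10 + (-16) = -26 cm/s.

-26 cm/s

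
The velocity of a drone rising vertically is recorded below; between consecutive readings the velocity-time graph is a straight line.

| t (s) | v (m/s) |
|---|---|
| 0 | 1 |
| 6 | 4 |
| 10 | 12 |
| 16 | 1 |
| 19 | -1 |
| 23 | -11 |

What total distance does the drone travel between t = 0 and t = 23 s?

111.5 m

Total distance travelled is ∫|v| dt — sum the magnitudes of each area piece.
0–6 s: |½(1 + 4)(6)| = 15 m
6–10 s: |½(4 + 12)(4)| = 32 m
10–16 s: |½(12 + 1)(6)| = 39 m
16–19 s: v = 0 at t = 17.5 s; triangle areas 0.75 + 0.75 = 1.5 m
19–23 s: |½(-1 + -11)(4)| = 24 m
Total distance = 111.5 m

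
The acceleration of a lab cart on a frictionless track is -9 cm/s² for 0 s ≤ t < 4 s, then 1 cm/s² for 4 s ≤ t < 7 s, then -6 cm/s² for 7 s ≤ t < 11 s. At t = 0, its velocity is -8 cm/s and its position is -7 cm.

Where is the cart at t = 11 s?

-450.5 cm

On each constant-a segment, Δv = aΔt and Δx = v₀Δt + ½aΔt²; chain segment to segment.
0–4 s: v starts -8 cm/s; Δx = -8·4 + ½·-9·4² = -104 cm; v ends -44 cm/s.
4–7 s: v starts -44 cm/s; Δx = -44·3 + ½·1·3² = -127.5 cm; v ends -41 cm/s.
7–11 s: v starts -41 cm/s; Δx = -41·4 + ½·-6·4² = -212 cm; v ends -65 cm/s.
x(11) = -7 + Σ Δx = -450.5 cm.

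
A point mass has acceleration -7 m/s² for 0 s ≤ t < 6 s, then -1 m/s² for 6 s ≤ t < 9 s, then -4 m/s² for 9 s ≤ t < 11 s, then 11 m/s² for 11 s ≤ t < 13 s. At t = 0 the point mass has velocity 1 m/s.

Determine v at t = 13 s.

-30 m/s

Δv equals the area under the a-t graph; then v = v₀ + Δv.
0–6 s: -7 × 6 = -42 m/s
6–9 s: -1 × 3 = -3 m/s
9–11 s: -4 × 2 = -8 m/s
11–13 s: 11 × 2 = 22 m/s
Δv = -31 m/s, so v(13) = 1 + (-31) = -30 m/s.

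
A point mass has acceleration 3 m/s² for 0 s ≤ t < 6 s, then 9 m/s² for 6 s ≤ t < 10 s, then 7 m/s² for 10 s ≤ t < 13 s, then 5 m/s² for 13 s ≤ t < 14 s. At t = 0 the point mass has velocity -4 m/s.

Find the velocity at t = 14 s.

76 m/s

Δv equals the area under the a-t graph; then v = v₀ + Δv.
0–6 s: 3 × 6 = 18 m/s
6–10 s: 9 × 4 = 36 m/s
10–13 s: 7 × 3 = 21 m/s
13–14 s: 5 × 1 = 5 m/s
Δv = 80 m/s, so v(14) = -4 + (80) = 76 m/s.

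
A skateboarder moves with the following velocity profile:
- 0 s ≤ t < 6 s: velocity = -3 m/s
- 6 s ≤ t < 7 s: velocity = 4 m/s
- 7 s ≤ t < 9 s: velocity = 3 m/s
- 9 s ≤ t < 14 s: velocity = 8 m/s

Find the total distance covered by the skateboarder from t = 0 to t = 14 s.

Total distance travelled is ∫|v| dt — sum the magnitudes of each area piece.
0–6 s: |-3| × 6 = 18 m
6–7 s: |4| × 1 = 4 m
7–9 s: |3| × 2 = 6 m
9–14 s: |8| × 5 = 40 m
Total distance = 68 m

68 m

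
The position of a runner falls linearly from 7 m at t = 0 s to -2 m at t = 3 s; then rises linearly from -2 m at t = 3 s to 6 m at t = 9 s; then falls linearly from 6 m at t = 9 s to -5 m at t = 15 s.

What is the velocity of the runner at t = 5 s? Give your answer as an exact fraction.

Velocity is the slope of the x-t graph on 3–9 s: (6 − -2)/(9 − 3) = 4/3 m/s.

4/3 m/s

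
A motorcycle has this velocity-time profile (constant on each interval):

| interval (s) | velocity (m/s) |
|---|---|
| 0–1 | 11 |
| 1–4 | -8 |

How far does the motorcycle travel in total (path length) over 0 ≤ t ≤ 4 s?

35 m

Distance (not displacement) is the total path length: add the absolute areas under v-t.
0–1 s: |11| × 1 = 11 m
1–4 s: |-8| × 3 = 24 m
Total distance = 35 m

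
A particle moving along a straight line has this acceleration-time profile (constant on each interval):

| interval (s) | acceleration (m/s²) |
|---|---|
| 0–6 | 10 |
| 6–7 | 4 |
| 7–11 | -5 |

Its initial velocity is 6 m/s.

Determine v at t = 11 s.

Δv equals the area under the a-t graph; then v = v₀ + Δv.
0–6 s: 10 × 6 = 60 m/s
6–7 s: 4 × 1 = 4 m/s
7–11 s: -5 × 4 = -20 m/s
Δv = 44 m/s, so v(11) = 6 + (44) = 50 m/s.

50 m/s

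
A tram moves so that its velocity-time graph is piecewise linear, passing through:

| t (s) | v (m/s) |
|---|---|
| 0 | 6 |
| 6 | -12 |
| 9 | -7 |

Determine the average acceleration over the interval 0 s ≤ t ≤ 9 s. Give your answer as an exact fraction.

-13/9 m/s²

Average acceleration = Δv/Δt = (-7 − 6)/(9 − 0) = -13/9 m/s².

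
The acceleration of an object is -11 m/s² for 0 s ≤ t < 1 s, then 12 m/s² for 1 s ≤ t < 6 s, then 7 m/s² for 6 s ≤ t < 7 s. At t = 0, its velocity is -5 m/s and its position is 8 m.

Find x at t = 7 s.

On each constant-a segment, Δv = aΔt and Δx = v₀Δt + ½aΔt²; chain segment to segment.
0–1 s: v starts -5 m/s; Δx = -5·1 + ½·-11·1² = -10.5 m; v ends -16 m/s.
1–6 s: v starts -16 m/s; Δx = -16·5 + ½·12·5² = 70 m; v ends 44 m/s.
6–7 s: v starts 44 m/s; Δx = 44·1 + ½·7·1² = 47.5 m; v ends 51 m/s.
x(7) = 8 + Σ Δx = 115 m.

115 m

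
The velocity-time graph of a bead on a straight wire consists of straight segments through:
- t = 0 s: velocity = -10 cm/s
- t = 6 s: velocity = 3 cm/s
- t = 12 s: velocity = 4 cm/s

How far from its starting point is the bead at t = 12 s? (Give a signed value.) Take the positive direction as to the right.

Displacement is the signed area under the v-t curve.
0–6 s: ½(-10 + 3)(6) = -21 cm
6–12 s: ½(3 + 4)(6) = 21 cm
Net displacement = 0 cm

0 cm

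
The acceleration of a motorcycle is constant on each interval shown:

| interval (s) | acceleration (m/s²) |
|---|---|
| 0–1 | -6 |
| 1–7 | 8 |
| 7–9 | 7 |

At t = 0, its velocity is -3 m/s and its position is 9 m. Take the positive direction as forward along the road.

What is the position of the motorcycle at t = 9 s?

185 m

On each constant-a segment, Δv = aΔt and Δx = v₀Δt + ½aΔt²; chain segment to segment.
0–1 s: v starts -3 m/s; Δx = -3·1 + ½·-6·1² = -6 m; v ends -9 m/s.
1–7 s: v starts -9 m/s; Δx = -9·6 + ½·8·6² = 90 m; v ends 39 m/s.
7–9 s: v starts 39 m/s; Δx = 39·2 + ½·7·2² = 92 m; v ends 53 m/s.
x(9) = 9 + Σ Δx = 185 m.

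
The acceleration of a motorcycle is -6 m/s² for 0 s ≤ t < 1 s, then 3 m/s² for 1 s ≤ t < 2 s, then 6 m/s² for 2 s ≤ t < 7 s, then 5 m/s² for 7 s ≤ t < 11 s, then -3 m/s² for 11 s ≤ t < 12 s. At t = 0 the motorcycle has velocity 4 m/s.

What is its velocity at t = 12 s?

48 m/s

Δv equals the area under the a-t graph; then v = v₀ + Δv.
0–1 s: -6 × 1 = -6 m/s
1–2 s: 3 × 1 = 3 m/s
2–7 s: 6 × 5 = 30 m/s
7–11 s: 5 × 4 = 20 m/s
11–12 s: -3 × 1 = -3 m/s
Δv = 44 m/s, so v(12) = 4 + (44) = 48 m/s.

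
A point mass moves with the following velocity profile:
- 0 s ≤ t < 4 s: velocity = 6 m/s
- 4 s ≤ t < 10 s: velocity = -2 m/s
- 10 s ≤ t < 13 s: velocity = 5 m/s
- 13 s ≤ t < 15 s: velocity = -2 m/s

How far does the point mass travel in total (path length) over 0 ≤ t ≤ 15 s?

Total distance travelled is ∫|v| dt — sum the magnitudes of each area piece.
0–4 s: |6| × 4 = 24 m
4–10 s: |-2| × 6 = 12 m
10–13 s: |5| × 3 = 15 m
13–15 s: |-2| × 2 = 4 m
Total distance = 55 m

55 m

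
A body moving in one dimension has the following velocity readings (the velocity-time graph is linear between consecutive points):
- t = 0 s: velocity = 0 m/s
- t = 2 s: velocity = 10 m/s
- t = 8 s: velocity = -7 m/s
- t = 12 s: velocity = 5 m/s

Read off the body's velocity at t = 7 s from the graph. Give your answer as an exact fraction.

-25/6 m/s

On 2–8 s the graph is linear from 10 to -7 m/s: v(7) = 10 + (-7 − 10)·(7 − 2)/(8 − 2) = -25/6 m/s.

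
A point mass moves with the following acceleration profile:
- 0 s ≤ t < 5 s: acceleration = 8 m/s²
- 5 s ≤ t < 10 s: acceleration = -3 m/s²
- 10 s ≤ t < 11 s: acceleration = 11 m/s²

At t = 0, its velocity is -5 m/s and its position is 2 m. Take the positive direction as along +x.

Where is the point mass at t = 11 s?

On each constant-a segment, Δv = aΔt and Δx = v₀Δt + ½aΔt²; chain segment to segment.
0–5 s: v starts -5 m/s; Δx = -5·5 + ½·8·5² = 75 m; v ends 35 m/s.
5–10 s: v starts 35 m/s; Δx = 35·5 + ½·-3·5² = 137.5 m; v ends 20 m/s.
10–11 s: v starts 20 m/s; Δx = 20·1 + ½·11·1² = 25.5 m; v ends 31 m/s.
x(11) = 2 + Σ Δx = 240 m.

240 m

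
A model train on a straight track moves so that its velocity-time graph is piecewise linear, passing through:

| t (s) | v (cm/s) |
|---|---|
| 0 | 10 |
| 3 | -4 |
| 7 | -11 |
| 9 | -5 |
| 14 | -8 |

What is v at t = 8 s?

-8 cm/s

On 7–9 s the graph is linear from -11 to -5 cm/s: v(8) = -11 + (-5 − -11)·(8 − 7)/(9 − 7) = -8 cm/s.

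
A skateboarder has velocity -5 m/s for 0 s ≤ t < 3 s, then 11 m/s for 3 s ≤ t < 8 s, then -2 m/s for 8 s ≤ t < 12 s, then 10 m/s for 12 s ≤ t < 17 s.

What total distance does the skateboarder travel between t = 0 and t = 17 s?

Total distance travelled is ∫|v| dt — sum the magnitudes of each area piece.
0–3 s: |-5| × 3 = 15 m
3–8 s: |11| × 5 = 55 m
8–12 s: |-2| × 4 = 8 m
12–17 s: |10| × 5 = 50 m
Total distance = 128 m

128 m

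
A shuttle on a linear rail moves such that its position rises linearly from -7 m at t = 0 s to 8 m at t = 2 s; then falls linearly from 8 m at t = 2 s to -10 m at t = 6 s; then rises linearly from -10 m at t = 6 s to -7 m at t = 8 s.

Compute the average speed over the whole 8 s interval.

4.5 m/s

Average speed = (total path length)/(elapsed time); on a piecewise-linear x-t graph the path length is Σ|Δx|.
0–2 s: |Δx| = |8 − -7| = 15 m
2–6 s: |Δx| = |-10 − 8| = 18 m
6–8 s: |Δx| = |-7 − -10| = 3 m
Total path = 36 m; average speed = 36/8 = 4.5 m/s.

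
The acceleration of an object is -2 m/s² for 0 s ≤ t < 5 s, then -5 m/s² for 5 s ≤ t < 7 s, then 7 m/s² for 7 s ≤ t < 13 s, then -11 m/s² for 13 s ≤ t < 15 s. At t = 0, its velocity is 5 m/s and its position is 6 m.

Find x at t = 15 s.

54 m

On each constant-a segment, Δv = aΔt and Δx = v₀Δt + ½aΔt²; chain segment to segment.
0–5 s: v starts 5 m/s; Δx = 5·5 + ½·-2·5² = 0 m; v ends -5 m/s.
5–7 s: v starts -5 m/s; Δx = -5·2 + ½·-5·2² = -20 m; v ends -15 m/s.
7–13 s: v starts -15 m/s; Δx = -15·6 + ½·7·6² = 36 m; v ends 27 m/s.
13–15 s: v starts 27 m/s; Δx = 27·2 + ½·-11·2² = 32 m; v ends 5 m/s.
x(15) = 6 + Σ Δx = 54 m.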